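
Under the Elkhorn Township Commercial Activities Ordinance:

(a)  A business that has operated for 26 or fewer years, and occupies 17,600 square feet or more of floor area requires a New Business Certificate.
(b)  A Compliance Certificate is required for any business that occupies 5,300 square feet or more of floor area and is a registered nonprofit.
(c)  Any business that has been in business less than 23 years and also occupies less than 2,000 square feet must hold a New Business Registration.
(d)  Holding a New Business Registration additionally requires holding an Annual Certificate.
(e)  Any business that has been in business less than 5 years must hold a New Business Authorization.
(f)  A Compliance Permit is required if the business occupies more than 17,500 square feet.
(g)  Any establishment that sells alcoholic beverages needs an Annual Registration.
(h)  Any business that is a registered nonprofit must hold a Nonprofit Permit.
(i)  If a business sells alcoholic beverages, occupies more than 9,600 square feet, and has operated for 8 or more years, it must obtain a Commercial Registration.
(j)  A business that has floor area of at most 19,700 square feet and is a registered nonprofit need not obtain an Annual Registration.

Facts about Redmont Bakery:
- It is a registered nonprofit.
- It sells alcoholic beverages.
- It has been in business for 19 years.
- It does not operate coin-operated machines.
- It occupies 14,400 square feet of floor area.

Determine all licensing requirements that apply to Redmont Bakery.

(a) years in business 19 ≤ 26; floor area 14,400 square feet < 17,600 square feet → New Business Certificate not required.
(b) floor area 14,400 square feet ≥ 5,300 square feet; is a registered nonprofit → Compliance Certificate required.
(c) years in business 19 < 23; floor area 14,400 square feet ≥ 2,000 square feet → New Business Registration not required.
(d) New Business Registration is not required → no effect.
(e) years in business 19 ≥ 5 → New Business Authorization not required.
(f) floor area 14,400 square feet ≤ 17,500 square feet → Compliance Permit not required.
(g) sells alcoholic beverages → Annual Registration required.
(h) is a registered nonprofit → Nonprofit Permit required.
(i) sells alcoholic beverages; floor area 14,400 square feet > 9,600 square feet; years in business 19 ≥ 8 → Commercial Registration required.
(j) floor area 14,400 square feet ≤ 19,700 square feet; is a registered nonprofit → exempt from Annual Registration.

Commercial Registration, Compliance Certificate, Nonprofit Permit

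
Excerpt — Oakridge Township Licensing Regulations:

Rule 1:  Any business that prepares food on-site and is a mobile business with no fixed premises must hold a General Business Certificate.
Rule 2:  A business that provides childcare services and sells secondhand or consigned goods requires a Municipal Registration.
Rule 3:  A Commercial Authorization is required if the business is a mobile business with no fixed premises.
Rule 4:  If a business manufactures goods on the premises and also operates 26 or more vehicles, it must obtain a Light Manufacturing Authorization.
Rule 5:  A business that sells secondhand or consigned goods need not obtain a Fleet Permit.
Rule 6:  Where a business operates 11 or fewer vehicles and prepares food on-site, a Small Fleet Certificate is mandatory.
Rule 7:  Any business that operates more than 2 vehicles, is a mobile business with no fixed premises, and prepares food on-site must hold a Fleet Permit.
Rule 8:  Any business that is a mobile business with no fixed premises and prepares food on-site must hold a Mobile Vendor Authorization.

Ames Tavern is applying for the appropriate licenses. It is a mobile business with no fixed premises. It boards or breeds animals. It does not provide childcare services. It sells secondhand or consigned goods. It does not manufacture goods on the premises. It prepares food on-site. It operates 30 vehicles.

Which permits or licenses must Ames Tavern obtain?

Commercial Authorization, General Business Certificate, Mobile Vendor Authorization

Rule 1: prepares food on-site; is a mobile business with no fixed premises → General Business Certificate required.
Rule 2: does not provide childcare services; sells secondhand or consigned goods → Municipal Registration not required.
Rule 3: is a mobile business with no fixed premises → Commercial Authorization required.
Rule 4: does not manufacture goods on the premises; vehicles 30 ≥ 26 → Light Manufacturing Authorization not required.
Rule 5: sells secondhand or consigned goods → exempt from Fleet Permit.
Rule 6: vehicles 30 > 11; prepares food on-site → Small Fleet Certificate not required.
Rule 7: vehicles 30 > 2; is a mobile business with no fixed premises; prepares food on-site → Fleet Permit required.
Rule 8: is a mobile business with no fixed premises; prepares food on-site → Mobile Vendor Authorization required.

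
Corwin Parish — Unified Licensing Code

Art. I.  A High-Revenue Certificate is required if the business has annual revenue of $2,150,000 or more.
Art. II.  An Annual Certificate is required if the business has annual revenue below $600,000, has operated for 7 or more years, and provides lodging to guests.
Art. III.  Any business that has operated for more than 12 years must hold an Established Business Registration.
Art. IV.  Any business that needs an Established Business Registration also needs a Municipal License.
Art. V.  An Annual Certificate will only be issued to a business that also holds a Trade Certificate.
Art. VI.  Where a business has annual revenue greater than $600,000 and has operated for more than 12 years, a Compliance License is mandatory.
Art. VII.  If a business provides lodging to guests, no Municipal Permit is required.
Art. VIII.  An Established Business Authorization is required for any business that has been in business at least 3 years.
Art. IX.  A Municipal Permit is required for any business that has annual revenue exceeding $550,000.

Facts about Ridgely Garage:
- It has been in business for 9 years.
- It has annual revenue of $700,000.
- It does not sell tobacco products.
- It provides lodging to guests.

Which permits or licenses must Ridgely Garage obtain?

Art. I. revenue $700,000 < $2,150,000 → High-Revenue Certificate not required.
Art. II. revenue $700,000 ≥ $600,000; years in business 9 ≥ 7; provides lodging to guests → Annual Certificate not required.
Art. III. years in business 9 ≤ 12 → Established Business Registration not required.
Art. IV. Established Business Registration is not required → no effect.
Art. V. Annual Certificate is not required → no effect.
Art. VI. revenue $700,000 > $600,000; years in business 9 ≤ 12 → Compliance License not required.
Art. VII. provides lodging to guests → exempt from Municipal Permit.
Art. VIII. years in business 9 ≥ 3 → Established Business Authorization required.
Art. IX. revenue $700,000 > $550,000 → Municipal Permit required.

Established Business Authorization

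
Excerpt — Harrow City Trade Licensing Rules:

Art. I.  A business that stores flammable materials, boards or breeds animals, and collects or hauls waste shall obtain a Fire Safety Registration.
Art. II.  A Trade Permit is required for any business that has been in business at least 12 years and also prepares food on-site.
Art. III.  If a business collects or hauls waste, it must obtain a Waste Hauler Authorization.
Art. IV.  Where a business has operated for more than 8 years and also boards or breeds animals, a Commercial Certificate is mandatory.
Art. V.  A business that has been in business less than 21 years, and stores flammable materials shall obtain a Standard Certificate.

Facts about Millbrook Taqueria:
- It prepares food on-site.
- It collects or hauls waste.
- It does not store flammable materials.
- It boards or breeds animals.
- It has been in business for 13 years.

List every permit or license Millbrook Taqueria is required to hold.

Art. I. does not store flammable materials; boards or breeds animals; collects or hauls waste → Fire Safety Registration not required.
Art. II. years in business 13 ≥ 12; prepares food on-site → Trade Permit required.
Art. III. collects or hauls waste → Waste Hauler Authorization required.
Art. IV. years in business 13 > 8; boards or breeds animals → Commercial Certificate required.
Art. V. years in business 13 < 21; does not store flammable materials → Standard Certificate not required.

Commercial Certificate, Trade Permit, Waste Hauler Authorization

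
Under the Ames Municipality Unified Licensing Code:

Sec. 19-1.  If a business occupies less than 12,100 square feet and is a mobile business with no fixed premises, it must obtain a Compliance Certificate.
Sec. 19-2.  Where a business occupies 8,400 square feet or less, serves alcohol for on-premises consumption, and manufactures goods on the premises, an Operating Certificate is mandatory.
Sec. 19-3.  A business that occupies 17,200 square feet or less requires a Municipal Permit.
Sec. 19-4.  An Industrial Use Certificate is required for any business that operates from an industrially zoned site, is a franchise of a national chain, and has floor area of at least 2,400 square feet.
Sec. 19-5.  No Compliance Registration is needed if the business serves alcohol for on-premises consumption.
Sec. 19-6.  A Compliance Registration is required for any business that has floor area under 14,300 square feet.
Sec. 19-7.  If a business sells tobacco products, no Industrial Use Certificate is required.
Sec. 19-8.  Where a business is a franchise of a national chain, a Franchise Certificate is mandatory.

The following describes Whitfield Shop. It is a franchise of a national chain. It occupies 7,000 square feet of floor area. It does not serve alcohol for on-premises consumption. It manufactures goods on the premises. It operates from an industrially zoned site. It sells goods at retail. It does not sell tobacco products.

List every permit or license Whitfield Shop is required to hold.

Compliance Registration, Franchise Certificate, Industrial Use Certificate, Municipal Permit

Sec. 19-1. floor area 7,000 square feet < 12,100 square feet; operates from an industrially zoned site (not: is a mobile business with no fixed premises) → Compliance Certificate not required.
Sec. 19-2. floor area 7,000 square feet ≤ 8,400 square feet; does not serve alcohol for on-premises consumption; manufactures goods on the premises → Operating Certificate not required.
Sec. 19-3. floor area 7,000 square feet ≤ 17,200 square feet → Municipal Permit required.
Sec. 19-4. operates from an industrially zoned site; is a franchise of a national chain; floor area 7,000 square feet ≥ 2,400 square feet → Industrial Use Certificate required.
Sec. 19-5. does not serve alcohol for on-premises consumption → Compliance Registration exemption does not apply.
Sec. 19-6. floor area 7,000 square feet < 14,300 square feet → Compliance Registration required.
Sec. 19-7. does not sell tobacco products → Industrial Use Certificate exemption does not apply.
Sec. 19-8. is a franchise of a national chain → Franchise Certificate required.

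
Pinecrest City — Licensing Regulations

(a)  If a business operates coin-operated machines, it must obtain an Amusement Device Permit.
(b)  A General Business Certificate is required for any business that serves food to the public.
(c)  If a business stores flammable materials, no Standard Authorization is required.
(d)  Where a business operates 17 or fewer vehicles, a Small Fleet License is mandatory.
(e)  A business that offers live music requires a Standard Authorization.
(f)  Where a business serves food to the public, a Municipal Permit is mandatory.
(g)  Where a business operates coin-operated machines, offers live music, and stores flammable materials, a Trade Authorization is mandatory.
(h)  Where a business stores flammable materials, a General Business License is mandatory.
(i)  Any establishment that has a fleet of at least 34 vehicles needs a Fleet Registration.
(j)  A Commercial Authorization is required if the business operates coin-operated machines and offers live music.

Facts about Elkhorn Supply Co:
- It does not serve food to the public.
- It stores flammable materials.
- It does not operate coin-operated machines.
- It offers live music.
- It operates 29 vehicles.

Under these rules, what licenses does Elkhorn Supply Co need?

(a) does not operate coin-operated machines → Amusement Device Permit not required.
(b) does not serve food to the public → General Business Certificate not required.
(c) stores flammable materials → exempt from Standard Authorization.
(d) vehicles 29 > 17 → Small Fleet License not required.
(e) offers live music → Standard Authorization required.
(f) does not serve food to the public → Municipal Permit not required.
(g) does not operate coin-operated machines; offers live music; stores flammable materials → Trade Authorization not required.
(h) stores flammable materials → General Business License required.
(i) vehicles 29 < 34 → Fleet Registration not required.
(j) does not operate coin-operated machines; offers live music → Commercial Authorization not required.

General Business License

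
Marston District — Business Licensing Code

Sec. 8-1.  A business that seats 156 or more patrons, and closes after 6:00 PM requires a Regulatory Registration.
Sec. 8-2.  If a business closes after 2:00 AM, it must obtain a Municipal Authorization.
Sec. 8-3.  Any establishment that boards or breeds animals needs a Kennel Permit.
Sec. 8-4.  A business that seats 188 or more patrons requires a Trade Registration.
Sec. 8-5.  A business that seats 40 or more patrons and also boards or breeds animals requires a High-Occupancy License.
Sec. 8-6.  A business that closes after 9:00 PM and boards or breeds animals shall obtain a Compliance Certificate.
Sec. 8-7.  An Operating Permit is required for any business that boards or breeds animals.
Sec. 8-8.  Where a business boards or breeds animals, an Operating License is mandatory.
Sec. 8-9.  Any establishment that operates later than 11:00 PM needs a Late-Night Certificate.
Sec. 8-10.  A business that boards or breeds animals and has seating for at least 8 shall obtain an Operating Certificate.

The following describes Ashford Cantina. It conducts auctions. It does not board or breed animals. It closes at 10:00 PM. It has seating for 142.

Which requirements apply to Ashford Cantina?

None

Sec. 8-1. seating 142 < 156; closes 10:00 PM, after 6:00 PM → Regulatory Registration not required.
Sec. 8-2. closes 10:00 PM, at/before 2:00 AM → Municipal Authorization not required.
Sec. 8-3. does not board or breed animals → Kennel Permit not required.
Sec. 8-4. seating 142 < 188 → Trade Registration not required.
Sec. 8-5. seating 142 ≥ 40; does not board or breed animals → High-Occupancy License not required.
Sec. 8-6. closes 10:00 PM, after 9:00 PM; does not board or breed animals → Compliance Certificate not required.
Sec. 8-7. does not board or breed animals → Operating Permit not required.
Sec. 8-8. does not board or breed animals → Operating License not required.
Sec. 8-9. closes 10:00 PM, at/before 11:00 PM → Late-Night Certificate not required.
Sec. 8-10. does not board or breed animals; seating 142 ≥ 8 → Operating Certificate not required.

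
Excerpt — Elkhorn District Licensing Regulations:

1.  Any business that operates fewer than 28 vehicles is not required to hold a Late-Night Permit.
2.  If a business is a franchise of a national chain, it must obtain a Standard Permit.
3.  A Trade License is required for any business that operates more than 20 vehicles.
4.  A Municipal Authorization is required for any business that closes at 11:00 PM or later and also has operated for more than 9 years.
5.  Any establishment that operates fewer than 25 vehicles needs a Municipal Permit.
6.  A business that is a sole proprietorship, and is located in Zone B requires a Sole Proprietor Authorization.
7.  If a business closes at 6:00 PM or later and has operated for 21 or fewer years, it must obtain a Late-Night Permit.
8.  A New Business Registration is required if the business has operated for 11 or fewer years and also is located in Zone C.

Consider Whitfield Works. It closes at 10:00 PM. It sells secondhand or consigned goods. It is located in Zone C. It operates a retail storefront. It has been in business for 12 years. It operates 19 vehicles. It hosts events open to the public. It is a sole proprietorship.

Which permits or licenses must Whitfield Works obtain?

Municipal Permit

1. vehicles 19 < 28 → exempt from Late-Night Permit.
2. is a sole proprietorship (not: is a franchise of a national chain) → Standard Permit not required.
3. vehicles 19 ≤ 20 → Trade License not required.
4. closes 10:00 PM, at/before 11:00 PM; years in business 12 > 9 → Municipal Authorization not required.
5. vehicles 19 < 25 → Municipal Permit required.
6. is a sole proprietorship; is located in Zone C (not: is located in Zone B) → Sole Proprietor Authorization not required.
7. closes 10:00 PM, after 6:00 PM; years in business 12 ≤ 21 → Late-Night Permit required.
8. years in business 12 > 11; is located in Zone C → New Business Registration not required.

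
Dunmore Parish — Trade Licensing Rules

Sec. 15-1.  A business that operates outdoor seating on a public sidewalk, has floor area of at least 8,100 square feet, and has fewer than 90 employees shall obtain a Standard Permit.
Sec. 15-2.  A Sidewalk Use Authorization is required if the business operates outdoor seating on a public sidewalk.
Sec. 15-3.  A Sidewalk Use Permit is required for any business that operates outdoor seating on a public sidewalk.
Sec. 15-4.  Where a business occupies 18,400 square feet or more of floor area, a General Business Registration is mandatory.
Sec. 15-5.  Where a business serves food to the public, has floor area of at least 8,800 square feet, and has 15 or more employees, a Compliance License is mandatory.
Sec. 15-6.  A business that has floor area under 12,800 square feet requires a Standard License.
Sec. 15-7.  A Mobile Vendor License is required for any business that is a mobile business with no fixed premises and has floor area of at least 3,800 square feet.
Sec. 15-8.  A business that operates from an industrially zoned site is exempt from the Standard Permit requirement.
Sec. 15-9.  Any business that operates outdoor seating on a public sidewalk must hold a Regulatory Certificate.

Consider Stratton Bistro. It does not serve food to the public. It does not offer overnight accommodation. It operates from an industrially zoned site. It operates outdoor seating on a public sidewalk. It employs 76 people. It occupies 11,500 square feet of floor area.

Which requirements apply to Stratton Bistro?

Regulatory Certificate, Sidewalk Use Authorization, Sidewalk Use Permit, Standard License

Sec. 15-1. operates outdoor seating on a public sidewalk; floor area 11,500 square feet ≥ 8,100 square feet; employees 76 < 90 → Standard Permit required.
Sec. 15-2. operates outdoor seating on a public sidewalk → Sidewalk Use Authorization required.
Sec. 15-3. operates outdoor seating on a public sidewalk → Sidewalk Use Permit required.
Sec. 15-4. floor area 11,500 square feet < 18,400 square feet → General Business Registration not required.
Sec. 15-5. does not serve food to the public; floor area 11,500 square feet ≥ 8,800 square feet; employees 76 ≥ 15 → Compliance License not required.
Sec. 15-6. floor area 11,500 square feet < 12,800 square feet → Standard License required.
Sec. 15-7. operates from an industrially zoned site (not: is a mobile business with no fixed premises); floor area 11,500 square feet ≥ 3,800 square feet → Mobile Vendor License not required.
Sec. 15-8. operates from an industrially zoned site → exempt from Standard Permit.
Sec. 15-9. operates outdoor seating on a public sidewalk → Regulatory Certificate required.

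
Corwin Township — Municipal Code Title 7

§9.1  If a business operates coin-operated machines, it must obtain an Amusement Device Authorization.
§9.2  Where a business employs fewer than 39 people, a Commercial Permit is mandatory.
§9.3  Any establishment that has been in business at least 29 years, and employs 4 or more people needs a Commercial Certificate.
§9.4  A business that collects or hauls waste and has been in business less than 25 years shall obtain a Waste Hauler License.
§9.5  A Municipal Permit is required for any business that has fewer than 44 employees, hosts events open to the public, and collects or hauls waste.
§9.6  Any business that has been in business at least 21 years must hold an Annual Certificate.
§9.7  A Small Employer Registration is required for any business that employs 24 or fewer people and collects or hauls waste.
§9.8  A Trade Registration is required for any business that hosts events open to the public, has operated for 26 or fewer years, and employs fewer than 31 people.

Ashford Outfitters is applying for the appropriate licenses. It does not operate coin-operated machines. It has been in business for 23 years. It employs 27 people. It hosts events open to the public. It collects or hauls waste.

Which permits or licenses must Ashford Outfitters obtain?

§9.1 does not operate coin-operated machines → Amusement Device Authorization not required.
§9.2 employees 27 < 39 → Commercial Permit required.
§9.3 years in business 23 < 29; employees 27 ≥ 4 → Commercial Certificate not required.
§9.4 collects or hauls waste; years in business 23 < 25 → Waste Hauler License required.
§9.5 employees 27 < 44; hosts events open to the public; collects or hauls waste → Municipal Permit required.
§9.6 years in business 23 ≥ 21 → Annual Certificate required.
§9.7 employees 27 > 24; collects or hauls waste → Small Employer Registration not required.
§9.8 hosts events open to the public; years in business 23 ≤ 26; employees 27 < 31 → Trade Registration required.

Annual Certificate, Commercial Permit, Municipal Permit, Trade Registration, Waste Hauler License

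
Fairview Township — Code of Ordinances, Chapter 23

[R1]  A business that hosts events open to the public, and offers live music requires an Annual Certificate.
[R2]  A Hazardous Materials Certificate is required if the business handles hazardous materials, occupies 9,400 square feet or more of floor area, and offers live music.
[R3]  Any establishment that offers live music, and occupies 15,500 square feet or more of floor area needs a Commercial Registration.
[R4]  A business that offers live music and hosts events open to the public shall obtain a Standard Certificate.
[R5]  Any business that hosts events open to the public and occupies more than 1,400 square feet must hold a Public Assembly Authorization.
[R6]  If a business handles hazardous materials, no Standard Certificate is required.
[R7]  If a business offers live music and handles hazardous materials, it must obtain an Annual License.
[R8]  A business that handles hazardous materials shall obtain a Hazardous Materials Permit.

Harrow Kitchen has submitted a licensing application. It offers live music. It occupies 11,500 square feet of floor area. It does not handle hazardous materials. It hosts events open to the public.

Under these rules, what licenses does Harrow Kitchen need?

[R1] hosts events open to the public; offers live music → Annual Certificate required.
[R2] does not handle hazardous materials; floor area 11,500 square feet ≥ 9,400 square feet; offers live music → Hazardous Materials Certificate not required.
[R3] offers live music; floor area 11,500 square feet < 15,500 square feet → Commercial Registration not required.
[R4] offers live music; hosts events open to the public → Standard Certificate required.
[R5] hosts events open to the public; floor area 11,500 square feet > 1,400 square feet → Public Assembly Authorization required.
[R6] does not handle hazardous materials → Standard Certificate exemption does not apply.
[R7] offers live music; does not handle hazardous materials → Annual License not required.
[R8] does not handle hazardous materials → Hazardous Materials Permit not required.

Annual Certificate, Public Assembly Authorization, Standard Certificate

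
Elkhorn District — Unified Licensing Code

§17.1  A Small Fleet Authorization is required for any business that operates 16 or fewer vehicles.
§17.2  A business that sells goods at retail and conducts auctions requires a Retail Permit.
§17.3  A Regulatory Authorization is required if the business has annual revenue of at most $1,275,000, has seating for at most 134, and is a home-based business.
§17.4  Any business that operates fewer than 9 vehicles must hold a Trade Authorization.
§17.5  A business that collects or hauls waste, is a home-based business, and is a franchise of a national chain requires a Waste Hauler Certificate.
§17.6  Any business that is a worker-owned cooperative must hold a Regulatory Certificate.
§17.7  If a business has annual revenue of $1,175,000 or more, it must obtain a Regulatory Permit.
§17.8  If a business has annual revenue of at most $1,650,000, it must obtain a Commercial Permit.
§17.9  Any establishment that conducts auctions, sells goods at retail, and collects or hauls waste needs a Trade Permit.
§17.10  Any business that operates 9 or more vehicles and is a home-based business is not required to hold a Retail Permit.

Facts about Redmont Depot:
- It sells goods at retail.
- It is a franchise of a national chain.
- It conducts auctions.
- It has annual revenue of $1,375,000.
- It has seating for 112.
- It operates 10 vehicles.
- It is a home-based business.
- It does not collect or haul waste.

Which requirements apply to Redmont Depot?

§17.1 vehicles 10 ≤ 16 → Small Fleet Authorization required.
§17.2 sells goods at retail; conducts auctions → Retail Permit required.
§17.3 revenue $1,375,000 > $1,275,000; seating 112 ≤ 134; is a home-based business → Regulatory Authorization not required.
§17.4 vehicles 10 ≥ 9 → Trade Authorization not required.
§17.5 does not collect or haul waste; is a home-based business; is a franchise of a national chain → Waste Hauler Certificate not required.
§17.6 is a franchise of a national chain (not: is a worker-owned cooperative) → Regulatory Certificate not required.
§17.7 revenue $1,375,000 ≥ $1,175,000 → Regulatory Permit required.
§17.8 revenue $1,375,000 ≤ $1,650,000 → Commercial Permit required.
§17.9 conducts auctions; sells goods at retail; does not collect or haul waste → Trade Permit not required.
§17.10 vehicles 10 ≥ 9; is a home-based business → exempt from Retail Permit.

Commercial Permit, Regulatory Permit, Small Fleet Authorization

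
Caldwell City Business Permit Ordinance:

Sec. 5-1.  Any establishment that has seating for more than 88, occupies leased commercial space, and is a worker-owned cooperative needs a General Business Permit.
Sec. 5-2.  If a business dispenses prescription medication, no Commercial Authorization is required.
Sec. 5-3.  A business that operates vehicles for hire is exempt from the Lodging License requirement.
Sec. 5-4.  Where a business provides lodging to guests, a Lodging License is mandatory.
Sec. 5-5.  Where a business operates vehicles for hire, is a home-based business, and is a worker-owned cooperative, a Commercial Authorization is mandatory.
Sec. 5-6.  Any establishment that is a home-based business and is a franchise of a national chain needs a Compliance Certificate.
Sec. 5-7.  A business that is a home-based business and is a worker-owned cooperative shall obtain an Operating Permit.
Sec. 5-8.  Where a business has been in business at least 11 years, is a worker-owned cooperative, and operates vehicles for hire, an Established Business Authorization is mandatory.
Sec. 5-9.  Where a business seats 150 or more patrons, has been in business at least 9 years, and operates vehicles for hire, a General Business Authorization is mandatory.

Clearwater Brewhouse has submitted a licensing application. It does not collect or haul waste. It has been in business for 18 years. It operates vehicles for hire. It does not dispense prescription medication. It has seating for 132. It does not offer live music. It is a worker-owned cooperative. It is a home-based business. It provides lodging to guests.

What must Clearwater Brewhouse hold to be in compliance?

Sec. 5-1. seating 132 > 88; is a home-based business (not: occupies leased commercial space); is a worker-owned cooperative → General Business Permit not required.
Sec. 5-2. does not dispense prescription medication → Commercial Authorization exemption does not apply.
Sec. 5-3. operates vehicles for hire → exempt from Lodging License.
Sec. 5-4. provides lodging to guests → Lodging License required.
Sec. 5-5. operates vehicles for hire; is a home-based business; is a worker-owned cooperative → Commercial Authorization required.
Sec. 5-6. is a home-based business; is a worker-owned cooperative (not: is a franchise of a national chain) → Compliance Certificate not required.
Sec. 5-7. is a home-based business; is a worker-owned cooperative → Operating Permit required.
Sec. 5-8. years in business 18 ≥ 11; is a worker-owned cooperative; operates vehicles for hire → Established Business Authorization required.
Sec. 5-9. seating 132 < 150; years in business 18 ≥ 9; operates vehicles for hire → General Business Authorization not required.

Commercial Authorization, Established Business Authorization, Operating Permit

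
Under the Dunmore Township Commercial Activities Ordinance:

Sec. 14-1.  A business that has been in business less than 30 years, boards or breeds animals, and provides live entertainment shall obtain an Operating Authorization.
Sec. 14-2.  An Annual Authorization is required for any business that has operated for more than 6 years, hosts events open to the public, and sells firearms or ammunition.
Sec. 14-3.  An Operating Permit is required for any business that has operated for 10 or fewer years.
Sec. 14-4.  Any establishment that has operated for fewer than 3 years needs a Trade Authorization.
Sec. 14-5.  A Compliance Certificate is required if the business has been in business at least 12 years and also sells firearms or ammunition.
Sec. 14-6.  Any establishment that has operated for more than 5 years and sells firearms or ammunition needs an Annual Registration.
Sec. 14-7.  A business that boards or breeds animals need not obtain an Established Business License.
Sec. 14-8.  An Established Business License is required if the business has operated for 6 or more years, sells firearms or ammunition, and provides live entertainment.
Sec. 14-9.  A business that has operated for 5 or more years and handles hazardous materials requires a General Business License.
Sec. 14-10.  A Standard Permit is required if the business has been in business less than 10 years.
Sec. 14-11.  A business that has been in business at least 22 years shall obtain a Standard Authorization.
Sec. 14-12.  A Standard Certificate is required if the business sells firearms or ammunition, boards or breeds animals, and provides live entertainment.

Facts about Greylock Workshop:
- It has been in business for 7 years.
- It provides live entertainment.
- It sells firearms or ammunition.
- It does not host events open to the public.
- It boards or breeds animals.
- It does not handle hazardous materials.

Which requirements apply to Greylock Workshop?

Annual Registration, Operating Authorization, Operating Permit, Standard Certificate, Standard Permit

Sec. 14-1. years in business 7 < 30; boards or breeds animals; provides live entertainment → Operating Authorization required.
Sec. 14-2. years in business 7 > 6; does not host events open to the public; sells firearms or ammunition → Annual Authorization not required.
Sec. 14-3. years in business 7 ≤ 10 → Operating Permit required.
Sec. 14-4. years in business 7 ≥ 3 → Trade Authorization not required.
Sec. 14-5. years in business 7 < 12; sells firearms or ammunition → Compliance Certificate not required.
Sec. 14-6. years in business 7 > 5; sells firearms or ammunition → Annual Registration required.
Sec. 14-7. boards or breeds animals → exempt from Established Business License.
Sec. 14-8. years in business 7 ≥ 6; sells firearms or ammunition; provides live entertainment → Established Business License required.
Sec. 14-9. years in business 7 ≥ 5; does not handle hazardous materials → General Business License not required.
Sec. 14-10. years in business 7 < 10 → Standard Permit required.
Sec. 14-11. years in business 7 < 22 → Standard Authorization not required.
Sec. 14-12. sells firearms or ammunition; boards or breeds animals; provides live entertainment → Standard Certificate required.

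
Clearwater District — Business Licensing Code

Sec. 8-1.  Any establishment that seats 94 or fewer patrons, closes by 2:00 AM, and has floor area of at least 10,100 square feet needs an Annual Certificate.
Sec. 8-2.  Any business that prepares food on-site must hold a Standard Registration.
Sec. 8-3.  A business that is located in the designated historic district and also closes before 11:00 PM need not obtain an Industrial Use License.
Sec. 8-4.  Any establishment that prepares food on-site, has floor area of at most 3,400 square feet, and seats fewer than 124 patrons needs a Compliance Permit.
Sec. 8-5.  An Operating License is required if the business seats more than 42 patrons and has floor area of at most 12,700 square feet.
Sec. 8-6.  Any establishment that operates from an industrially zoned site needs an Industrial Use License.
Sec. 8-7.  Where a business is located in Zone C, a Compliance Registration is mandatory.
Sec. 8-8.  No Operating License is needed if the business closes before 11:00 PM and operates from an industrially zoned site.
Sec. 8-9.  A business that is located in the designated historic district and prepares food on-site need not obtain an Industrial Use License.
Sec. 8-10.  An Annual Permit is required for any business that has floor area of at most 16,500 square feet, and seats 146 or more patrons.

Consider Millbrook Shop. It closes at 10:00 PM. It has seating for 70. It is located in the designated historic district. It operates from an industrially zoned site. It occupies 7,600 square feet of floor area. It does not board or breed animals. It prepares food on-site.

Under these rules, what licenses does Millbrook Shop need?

Sec. 8-1. seating 70 ≤ 94; closes 10:00 PM, at/before 2:00 AM; floor area 7,600 square feet < 10,100 square feet → Annual Certificate not required.
Sec. 8-2. prepares food on-site → Standard Registration required.
Sec. 8-3. is located in the designated historic district; closes 10:00 PM, at/before 11:00 PM → exempt from Industrial Use License.
Sec. 8-4. prepares food on-site; floor area 7,600 square feet > 3,400 square feet; seating 70 < 124 → Compliance Permit not required.
Sec. 8-5. seating 70 > 42; floor area 7,600 square feet ≤ 12,700 square feet → Operating License required.
Sec. 8-6. operates from an industrially zoned site → Industrial Use License required.
Sec. 8-7. is located in the designated historic district (not: is located in Zone C) → Compliance Registration not required.
Sec. 8-8. closes 10:00 PM, at/before 11:00 PM; operates from an industrially zoned site → exempt from Operating License.
Sec. 8-9. is located in the designated historic district; prepares food on-site → exempt from Industrial Use License.
Sec. 8-10. floor area 7,600 square feet ≤ 16,500 square feet; seating 70 < 146 → Annual Permit not required.

Standard Registration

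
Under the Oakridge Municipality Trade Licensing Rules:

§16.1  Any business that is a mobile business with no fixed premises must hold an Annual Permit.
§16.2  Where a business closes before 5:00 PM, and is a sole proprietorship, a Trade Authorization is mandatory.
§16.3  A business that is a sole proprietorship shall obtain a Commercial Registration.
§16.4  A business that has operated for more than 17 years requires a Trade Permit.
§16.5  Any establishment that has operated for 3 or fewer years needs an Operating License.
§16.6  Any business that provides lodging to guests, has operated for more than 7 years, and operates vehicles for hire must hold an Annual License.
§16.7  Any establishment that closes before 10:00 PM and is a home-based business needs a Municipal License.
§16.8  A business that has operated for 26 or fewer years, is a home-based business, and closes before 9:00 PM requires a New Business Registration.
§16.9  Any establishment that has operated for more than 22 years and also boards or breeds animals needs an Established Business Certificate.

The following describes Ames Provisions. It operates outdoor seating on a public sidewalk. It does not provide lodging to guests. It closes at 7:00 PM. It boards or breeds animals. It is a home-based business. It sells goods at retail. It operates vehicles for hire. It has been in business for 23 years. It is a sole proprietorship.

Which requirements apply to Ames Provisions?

Commercial Registration, Established Business Certificate, Municipal License, New Business Registration, Trade Permit

§16.1 is a home-based business (not: is a mobile business with no fixed premises) → Annual Permit not required.
§16.2 closes 7:00 PM, after 5:00 PM; is a sole proprietorship → Trade Authorization not required.
§16.3 is a sole proprietorship → Commercial Registration required.
§16.4 years in business 23 > 17 → Trade Permit required.
§16.5 years in business 23 > 3 → Operating License not required.
§16.6 does not provide lodging to guests; years in business 23 > 7; operates vehicles for hire → Annual License not required.
§16.7 closes 7:00 PM, at/before 10:00 PM; is a home-based business → Municipal License required.
§16.8 years in business 23 ≤ 26; is a home-based business; closes 7:00 PM, at/before 9:00 PM → New Business Registration required.
§16.9 years in business 23 > 22; boards or breeds animals → Established Business Certificate required.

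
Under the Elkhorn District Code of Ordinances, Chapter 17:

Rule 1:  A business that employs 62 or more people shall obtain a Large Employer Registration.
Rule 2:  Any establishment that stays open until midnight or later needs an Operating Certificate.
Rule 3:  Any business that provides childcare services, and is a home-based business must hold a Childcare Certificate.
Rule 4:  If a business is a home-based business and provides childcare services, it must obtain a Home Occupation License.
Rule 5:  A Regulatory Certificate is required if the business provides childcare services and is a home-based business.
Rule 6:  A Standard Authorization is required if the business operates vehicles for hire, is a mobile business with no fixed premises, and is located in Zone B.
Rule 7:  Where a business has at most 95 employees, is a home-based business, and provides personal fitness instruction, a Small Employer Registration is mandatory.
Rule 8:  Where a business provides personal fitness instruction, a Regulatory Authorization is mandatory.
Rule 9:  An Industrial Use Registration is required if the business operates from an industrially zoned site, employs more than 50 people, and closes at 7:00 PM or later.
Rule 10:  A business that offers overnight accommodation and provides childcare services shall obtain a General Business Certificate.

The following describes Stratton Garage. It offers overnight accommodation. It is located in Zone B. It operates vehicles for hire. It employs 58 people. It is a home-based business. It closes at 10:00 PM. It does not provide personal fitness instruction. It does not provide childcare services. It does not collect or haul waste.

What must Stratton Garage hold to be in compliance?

None

Rule 1: employees 58 < 62 → Large Employer Registration not required.
Rule 2: closes 10:00 PM, at/before midnight → Operating Certificate not required.
Rule 3: does not provide childcare services; is a home-based business → Childcare Certificate not required.
Rule 4: is a home-based business; does not provide childcare services → Home Occupation License not required.
Rule 5: does not provide childcare services; is a home-based business → Regulatory Certificate not required.
Rule 6: operates vehicles for hire; is a home-based business (not: is a mobile business with no fixed premises); is located in Zone B → Standard Authorization not required.
Rule 7: employees 58 ≤ 95; is a home-based business; does not provide personal fitness instruction → Small Employer Registration not required.
Rule 8: does not provide personal fitness instruction → Regulatory Authorization not required.
Rule 9: is a home-based business (not: operates from an industrially zoned site); employees 58 > 50; closes 10:00 PM, after 7:00 PM → Industrial Use Registration not required.
Rule 10: offers overnight accommodation; does not provide childcare services → General Business Certificate not required.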